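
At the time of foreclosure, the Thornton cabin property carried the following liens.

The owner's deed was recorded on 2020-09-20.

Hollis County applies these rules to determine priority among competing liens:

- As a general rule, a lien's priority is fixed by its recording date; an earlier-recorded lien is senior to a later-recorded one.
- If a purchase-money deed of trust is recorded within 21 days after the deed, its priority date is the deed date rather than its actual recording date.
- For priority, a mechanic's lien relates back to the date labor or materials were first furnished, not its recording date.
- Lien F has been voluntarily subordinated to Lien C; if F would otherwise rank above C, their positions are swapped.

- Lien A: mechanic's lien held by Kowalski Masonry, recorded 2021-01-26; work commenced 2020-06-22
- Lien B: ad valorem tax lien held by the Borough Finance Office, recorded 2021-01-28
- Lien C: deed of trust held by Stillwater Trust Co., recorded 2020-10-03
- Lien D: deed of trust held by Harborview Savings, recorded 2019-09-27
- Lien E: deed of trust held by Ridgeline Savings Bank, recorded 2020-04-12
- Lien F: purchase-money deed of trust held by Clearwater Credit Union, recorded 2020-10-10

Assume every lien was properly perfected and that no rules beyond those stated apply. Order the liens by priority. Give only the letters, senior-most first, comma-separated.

Adjusting effective dates: A is treated as recorded 2020-06-22, the work-commencement date; F was recorded within the 21-day window, so its effective date is the deed date 2020-09-20.
Sorted by effective date: D (2019-09-27), E (2020-04-12), A (2020-06-22), F (2020-09-20), C (2020-10-03), B (2021-01-28).
Because F would otherwise rank above C, the subordination swaps them.

D, E, A, C, F, B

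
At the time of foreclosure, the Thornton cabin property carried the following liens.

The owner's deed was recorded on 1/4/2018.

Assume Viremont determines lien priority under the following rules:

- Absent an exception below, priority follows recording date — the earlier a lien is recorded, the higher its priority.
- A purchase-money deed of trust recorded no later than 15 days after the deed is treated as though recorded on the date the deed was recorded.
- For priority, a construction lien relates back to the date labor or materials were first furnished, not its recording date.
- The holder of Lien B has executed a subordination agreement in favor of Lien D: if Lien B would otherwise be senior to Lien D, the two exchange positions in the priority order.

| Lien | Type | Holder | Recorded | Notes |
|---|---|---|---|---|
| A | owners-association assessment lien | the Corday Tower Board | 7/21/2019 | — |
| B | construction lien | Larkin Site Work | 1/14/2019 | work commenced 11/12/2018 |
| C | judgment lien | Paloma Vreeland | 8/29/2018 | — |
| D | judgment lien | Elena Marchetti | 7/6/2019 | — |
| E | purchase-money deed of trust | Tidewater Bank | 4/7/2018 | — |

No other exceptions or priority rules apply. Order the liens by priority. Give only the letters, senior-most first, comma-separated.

E, C, D, B, A

Effective dates: B is treated as recorded 11/12/2018, the work-commencement date; E was recorded 93 days after the deed, outside the 15-day window, so it keeps its recording date.
By effective date, earliest first: E (4/7/2018), C (8/29/2018), B (11/12/2018), D (7/6/2019), A (7/21/2019).
The subordination applies — B was senior to D — so B and D swap.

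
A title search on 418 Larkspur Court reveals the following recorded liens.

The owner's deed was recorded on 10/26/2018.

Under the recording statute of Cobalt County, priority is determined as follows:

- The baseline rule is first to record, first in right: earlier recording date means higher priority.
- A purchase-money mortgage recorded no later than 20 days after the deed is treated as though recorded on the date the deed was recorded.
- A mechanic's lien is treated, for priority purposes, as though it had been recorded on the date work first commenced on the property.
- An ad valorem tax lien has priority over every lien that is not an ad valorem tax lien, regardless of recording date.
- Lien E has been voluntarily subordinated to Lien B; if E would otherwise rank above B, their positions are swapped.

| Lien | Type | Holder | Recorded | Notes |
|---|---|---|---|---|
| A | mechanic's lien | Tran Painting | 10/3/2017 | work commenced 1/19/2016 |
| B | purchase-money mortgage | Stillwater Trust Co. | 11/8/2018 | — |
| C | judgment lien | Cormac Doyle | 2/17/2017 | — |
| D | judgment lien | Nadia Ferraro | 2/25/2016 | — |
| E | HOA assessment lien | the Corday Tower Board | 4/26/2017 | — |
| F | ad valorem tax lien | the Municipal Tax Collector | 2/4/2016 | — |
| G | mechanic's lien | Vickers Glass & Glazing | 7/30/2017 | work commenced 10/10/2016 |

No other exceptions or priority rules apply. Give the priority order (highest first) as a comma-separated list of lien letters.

F, A, D, G, C, B, E

Effective dates after the stated exceptions: A relates back to 1/19/2016 (work commenced); B's effective date is the deed date, 10/26/2018; G relates back to 10/10/2016 (work commenced).
F is an ad valorem tax lien, so it outranks all other liens regardless of date.
The other liens, earliest effective date first: A (1/19/2016), D (2/25/2016), G (10/10/2016), C (2/17/2017), E (4/26/2017), B (10/26/2018).
The subordination applies — E was senior to B — so E and B swap.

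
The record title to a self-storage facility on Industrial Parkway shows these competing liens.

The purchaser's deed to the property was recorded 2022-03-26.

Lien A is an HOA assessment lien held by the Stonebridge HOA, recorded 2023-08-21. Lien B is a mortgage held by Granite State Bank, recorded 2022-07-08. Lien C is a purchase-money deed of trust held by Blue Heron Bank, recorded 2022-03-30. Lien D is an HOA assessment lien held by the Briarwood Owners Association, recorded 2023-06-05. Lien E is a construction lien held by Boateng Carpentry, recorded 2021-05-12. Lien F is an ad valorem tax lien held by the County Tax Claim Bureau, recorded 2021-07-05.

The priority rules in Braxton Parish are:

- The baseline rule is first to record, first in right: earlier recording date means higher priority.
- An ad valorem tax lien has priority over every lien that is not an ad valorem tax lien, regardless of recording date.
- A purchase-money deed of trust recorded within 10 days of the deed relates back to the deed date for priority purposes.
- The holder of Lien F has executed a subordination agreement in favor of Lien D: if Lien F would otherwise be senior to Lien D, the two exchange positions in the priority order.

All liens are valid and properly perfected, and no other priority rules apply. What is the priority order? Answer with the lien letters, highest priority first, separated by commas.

Adjusting effective dates: C was recorded within the 10-day window, so its effective date is the deed date 2022-03-26.
F is an ad valorem tax lien and takes priority over every other lien.
Remaining liens by effective date: E (2021-05-12), C (2022-03-26), B (2022-07-08), D (2023-06-05), A (2023-08-21).
Because F would otherwise rank above D, the subordination swaps them.

D, E, C, B, F, A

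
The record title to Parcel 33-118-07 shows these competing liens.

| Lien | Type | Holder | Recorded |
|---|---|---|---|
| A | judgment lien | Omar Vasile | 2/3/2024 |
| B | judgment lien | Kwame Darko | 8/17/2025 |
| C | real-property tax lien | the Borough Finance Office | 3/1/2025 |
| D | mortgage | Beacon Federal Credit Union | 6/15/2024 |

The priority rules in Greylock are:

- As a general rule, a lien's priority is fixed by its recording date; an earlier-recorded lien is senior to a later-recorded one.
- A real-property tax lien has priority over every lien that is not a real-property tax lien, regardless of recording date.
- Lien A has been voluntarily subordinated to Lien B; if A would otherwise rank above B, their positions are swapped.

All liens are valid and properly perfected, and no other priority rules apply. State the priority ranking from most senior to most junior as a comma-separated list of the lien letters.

C, as a real-property tax lien, has superpriority and ranks first.
The other liens, earliest effective date first: A (2/3/2024), D (6/15/2024), B (8/17/2025).
A would otherwise be senior to B, so under the subordination agreement A and B exchange positions.

C, B, D, A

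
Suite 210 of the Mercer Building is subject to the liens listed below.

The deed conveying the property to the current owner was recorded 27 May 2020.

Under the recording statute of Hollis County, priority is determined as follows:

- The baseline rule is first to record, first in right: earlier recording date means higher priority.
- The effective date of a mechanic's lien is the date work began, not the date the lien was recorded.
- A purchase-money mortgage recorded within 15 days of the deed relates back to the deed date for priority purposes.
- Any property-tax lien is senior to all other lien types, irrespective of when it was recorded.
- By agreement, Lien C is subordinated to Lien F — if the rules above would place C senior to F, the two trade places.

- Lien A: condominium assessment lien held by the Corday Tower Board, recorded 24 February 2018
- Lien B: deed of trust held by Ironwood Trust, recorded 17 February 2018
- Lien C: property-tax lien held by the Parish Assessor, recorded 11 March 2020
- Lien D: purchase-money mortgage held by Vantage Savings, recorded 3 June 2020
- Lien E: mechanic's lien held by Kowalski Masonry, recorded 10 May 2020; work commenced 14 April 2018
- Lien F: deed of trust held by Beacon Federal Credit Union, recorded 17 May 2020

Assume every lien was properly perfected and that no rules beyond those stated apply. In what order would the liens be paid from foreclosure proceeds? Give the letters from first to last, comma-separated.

F, B, A, E, C, D

First, effective dates: D was recorded within the 15-day window, so its effective date is the deed date 27 May 2020; E is treated as recorded 14 April 2018, the work-commencement date.
C is a property-tax lien, so it outranks all other liens regardless of date.
Among the remaining liens, by effective date: B (17 February 2018), A (24 February 2018), E (14 April 2018), F (17 May 2020), D (27 May 2020).
The subordination applies — C was senior to F — so C and F swap.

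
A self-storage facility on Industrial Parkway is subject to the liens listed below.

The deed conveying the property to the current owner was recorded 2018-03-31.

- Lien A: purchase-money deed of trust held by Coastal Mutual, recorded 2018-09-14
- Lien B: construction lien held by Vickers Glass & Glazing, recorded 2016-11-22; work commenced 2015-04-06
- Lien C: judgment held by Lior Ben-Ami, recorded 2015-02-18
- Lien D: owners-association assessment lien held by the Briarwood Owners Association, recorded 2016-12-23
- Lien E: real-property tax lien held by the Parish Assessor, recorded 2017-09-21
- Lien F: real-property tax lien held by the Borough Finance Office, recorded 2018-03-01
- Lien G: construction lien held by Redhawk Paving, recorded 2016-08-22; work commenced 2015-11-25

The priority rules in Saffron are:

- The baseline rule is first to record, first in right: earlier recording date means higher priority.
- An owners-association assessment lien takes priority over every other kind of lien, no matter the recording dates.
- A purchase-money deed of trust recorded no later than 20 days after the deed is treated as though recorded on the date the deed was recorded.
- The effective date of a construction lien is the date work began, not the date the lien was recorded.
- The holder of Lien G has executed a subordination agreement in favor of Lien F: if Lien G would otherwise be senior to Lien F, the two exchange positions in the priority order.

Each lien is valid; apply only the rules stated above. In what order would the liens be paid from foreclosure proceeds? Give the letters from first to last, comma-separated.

Effective dates after the stated exceptions: A missed the 20-day window (167 days after the deed), so its recording date stands; B is treated as recorded 2015-04-06, the work-commencement date; G's effective date is 2015-11-25, when work began.
D is an owners-association assessment lien, so it outranks all other liens regardless of date.
Ordering the rest by effective date: C (2015-02-18), B (2015-04-06), G (2015-11-25), E (2017-09-21), F (2018-03-01), A (2018-09-14).
The subordination applies — G was senior to F — so G and F swap.

D, C, B, F, E, G, A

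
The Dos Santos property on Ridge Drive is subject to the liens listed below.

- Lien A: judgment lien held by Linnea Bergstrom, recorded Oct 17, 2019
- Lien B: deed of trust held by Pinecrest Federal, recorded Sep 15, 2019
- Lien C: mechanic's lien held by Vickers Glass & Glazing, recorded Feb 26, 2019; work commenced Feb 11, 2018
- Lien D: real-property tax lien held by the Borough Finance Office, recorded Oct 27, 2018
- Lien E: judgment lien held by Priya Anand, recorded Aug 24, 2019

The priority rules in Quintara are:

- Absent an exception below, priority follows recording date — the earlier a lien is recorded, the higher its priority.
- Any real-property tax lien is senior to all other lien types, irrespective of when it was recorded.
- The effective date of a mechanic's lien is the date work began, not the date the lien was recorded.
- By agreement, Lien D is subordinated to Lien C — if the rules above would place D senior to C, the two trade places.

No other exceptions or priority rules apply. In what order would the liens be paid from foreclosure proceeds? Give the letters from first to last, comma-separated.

Effective dates: C's effective date is Feb 11, 2018, when work began.
As a real-property tax lien, D is senior to every other lien.
The other liens, earliest effective date first: C (Feb 11, 2018), E (Aug 24, 2019), B (Sep 15, 2019), A (Oct 17, 2019).
The subordination applies — D was senior to C — so D and C swap.

C, D, E, B, A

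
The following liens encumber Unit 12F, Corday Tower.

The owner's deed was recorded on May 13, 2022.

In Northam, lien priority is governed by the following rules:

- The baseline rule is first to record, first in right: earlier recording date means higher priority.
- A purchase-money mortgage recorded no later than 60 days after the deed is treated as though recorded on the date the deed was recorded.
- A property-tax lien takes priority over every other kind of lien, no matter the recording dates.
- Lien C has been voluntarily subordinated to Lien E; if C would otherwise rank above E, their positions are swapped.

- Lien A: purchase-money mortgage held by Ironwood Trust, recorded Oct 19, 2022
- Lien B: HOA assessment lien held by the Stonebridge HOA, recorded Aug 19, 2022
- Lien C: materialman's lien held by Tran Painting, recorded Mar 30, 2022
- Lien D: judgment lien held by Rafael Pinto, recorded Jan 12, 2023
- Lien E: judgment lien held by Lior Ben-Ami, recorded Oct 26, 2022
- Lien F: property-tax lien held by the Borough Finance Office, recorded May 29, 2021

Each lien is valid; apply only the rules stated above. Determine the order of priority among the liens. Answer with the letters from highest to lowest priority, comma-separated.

F, E, B, A, C, D

Adjusting effective dates: A missed the 60-day window (159 days after the deed), so its recording date stands.
As a property-tax lien, F is senior to every other lien.
Remaining liens by effective date: C (Mar 30, 2022), B (Aug 19, 2022), A (Oct 19, 2022), E (Oct 26, 2022), D (Jan 12, 2023).
The subordination applies — C was senior to E — so C and E swap.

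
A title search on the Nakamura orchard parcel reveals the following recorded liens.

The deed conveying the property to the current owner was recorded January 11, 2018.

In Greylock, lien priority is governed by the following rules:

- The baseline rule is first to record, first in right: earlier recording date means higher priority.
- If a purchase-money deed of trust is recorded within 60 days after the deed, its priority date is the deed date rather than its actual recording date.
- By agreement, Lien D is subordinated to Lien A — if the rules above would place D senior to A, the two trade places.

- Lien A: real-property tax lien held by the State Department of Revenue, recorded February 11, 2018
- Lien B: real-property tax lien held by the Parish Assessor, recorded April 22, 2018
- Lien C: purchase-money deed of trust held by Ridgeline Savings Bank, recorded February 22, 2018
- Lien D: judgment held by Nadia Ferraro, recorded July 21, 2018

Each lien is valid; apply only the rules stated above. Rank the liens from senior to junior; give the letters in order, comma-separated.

Effective dates: C was recorded within the 60-day window, so its effective date is the deed date January 11, 2018.
By effective date: C (January 11, 2018), A (February 11, 2018), B (April 22, 2018), D (July 21, 2018).
D already ranks below A; the subordination has no effect.

C, A, B, D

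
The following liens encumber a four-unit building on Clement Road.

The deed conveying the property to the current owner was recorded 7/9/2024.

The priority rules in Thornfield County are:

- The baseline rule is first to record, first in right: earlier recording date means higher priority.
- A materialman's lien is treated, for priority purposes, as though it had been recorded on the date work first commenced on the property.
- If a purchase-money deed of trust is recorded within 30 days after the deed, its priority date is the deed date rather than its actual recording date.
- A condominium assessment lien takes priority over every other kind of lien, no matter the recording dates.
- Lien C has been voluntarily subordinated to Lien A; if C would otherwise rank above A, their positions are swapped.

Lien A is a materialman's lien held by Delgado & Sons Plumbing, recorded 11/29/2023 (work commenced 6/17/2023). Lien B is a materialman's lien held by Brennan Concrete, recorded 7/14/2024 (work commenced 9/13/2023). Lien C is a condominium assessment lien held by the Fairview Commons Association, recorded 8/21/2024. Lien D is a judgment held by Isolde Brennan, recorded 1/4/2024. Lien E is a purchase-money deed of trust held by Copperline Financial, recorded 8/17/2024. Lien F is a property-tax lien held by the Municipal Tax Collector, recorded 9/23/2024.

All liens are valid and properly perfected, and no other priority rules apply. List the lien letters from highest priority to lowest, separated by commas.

A, C, B, D, E, F

Effective dates: A's effective date is 6/17/2023, when work began; B's effective date is 9/13/2023, when work began; E was recorded 39 days after the deed, outside the 30-day window, so it keeps its recording date.
C is a condominium assessment lien and takes priority over every other lien.
The other liens, earliest effective date first: A (6/17/2023), B (9/13/2023), D (1/4/2024), E (8/17/2024), F (9/23/2024).
Because C would otherwise rank above A, the subordination swaps them.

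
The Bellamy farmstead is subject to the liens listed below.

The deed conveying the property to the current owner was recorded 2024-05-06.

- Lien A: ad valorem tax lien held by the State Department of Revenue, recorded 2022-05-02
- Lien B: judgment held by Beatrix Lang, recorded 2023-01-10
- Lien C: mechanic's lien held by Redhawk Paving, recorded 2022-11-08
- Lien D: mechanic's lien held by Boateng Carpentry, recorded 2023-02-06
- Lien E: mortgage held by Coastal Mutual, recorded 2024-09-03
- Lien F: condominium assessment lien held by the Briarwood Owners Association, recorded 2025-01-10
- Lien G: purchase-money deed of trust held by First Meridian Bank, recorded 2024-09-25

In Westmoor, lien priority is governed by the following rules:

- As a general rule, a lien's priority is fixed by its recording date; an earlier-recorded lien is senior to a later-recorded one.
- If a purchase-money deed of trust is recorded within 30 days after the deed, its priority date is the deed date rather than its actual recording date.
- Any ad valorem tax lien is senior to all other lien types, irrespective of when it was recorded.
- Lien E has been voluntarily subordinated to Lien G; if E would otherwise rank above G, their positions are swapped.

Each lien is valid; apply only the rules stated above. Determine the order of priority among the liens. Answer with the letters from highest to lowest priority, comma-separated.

A, C, B, D, G, E, F

Adjusting effective dates: G was recorded 142 days after the deed, outside the 30-day window, so it keeps its recording date.
A is an ad valorem tax lien and takes priority over every other lien.
Among the remaining liens, by effective date: C (2022-11-08), B (2023-01-10), D (2023-02-06), E (2024-09-03), G (2024-09-25), F (2025-01-10).
E is senior to G before the subordination, so the two trade places.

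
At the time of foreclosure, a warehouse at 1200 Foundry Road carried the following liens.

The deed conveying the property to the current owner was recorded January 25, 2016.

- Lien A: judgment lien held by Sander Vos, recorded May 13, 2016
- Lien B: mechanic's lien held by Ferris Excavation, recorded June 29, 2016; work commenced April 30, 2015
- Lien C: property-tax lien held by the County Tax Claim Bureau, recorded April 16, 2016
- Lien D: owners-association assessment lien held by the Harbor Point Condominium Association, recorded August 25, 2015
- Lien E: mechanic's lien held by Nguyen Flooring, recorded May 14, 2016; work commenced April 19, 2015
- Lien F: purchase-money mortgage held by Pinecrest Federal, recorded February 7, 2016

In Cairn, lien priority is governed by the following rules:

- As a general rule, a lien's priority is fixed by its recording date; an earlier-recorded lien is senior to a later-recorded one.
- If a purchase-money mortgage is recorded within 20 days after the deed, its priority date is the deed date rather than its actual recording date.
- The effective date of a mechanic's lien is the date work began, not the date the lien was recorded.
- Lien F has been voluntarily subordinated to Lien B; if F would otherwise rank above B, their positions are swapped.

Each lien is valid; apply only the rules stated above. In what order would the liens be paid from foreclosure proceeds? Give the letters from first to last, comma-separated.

First, effective dates: B's effective date is April 30, 2015, when work began; E is treated as recorded April 19, 2015, the work-commencement date; F relates back to the deed date January 25, 2016.
Sorted by effective date: E (April 19, 2015), B (April 30, 2015), D (August 25, 2015), F (January 25, 2016), C (April 16, 2016), A (May 13, 2016).
F is already junior to B, so the subordination agreement changes nothing.

E, B, D, F, C, A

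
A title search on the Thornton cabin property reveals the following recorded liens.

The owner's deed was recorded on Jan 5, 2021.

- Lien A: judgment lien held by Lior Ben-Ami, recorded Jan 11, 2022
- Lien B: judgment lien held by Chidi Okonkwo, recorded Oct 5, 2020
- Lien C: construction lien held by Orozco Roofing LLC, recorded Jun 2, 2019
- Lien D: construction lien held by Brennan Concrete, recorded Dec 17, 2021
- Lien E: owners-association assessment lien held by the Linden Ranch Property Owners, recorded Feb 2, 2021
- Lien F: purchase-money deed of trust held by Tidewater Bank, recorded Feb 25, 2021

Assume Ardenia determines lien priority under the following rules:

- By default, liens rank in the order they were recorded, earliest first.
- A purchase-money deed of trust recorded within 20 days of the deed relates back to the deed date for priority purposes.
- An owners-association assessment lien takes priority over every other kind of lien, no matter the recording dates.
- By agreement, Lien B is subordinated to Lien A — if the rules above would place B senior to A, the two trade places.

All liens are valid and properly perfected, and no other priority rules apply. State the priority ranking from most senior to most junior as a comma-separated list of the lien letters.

First, effective dates: F was recorded 51 days after the deed — beyond 20 days — so no relation-back applies.
E is an owners-association assessment lien, so it outranks all other liens regardless of date.
Remaining liens by effective date: C (Jun 2, 2019), B (Oct 5, 2020), F (Feb 25, 2021), D (Dec 17, 2021), A (Jan 11, 2022).
Because B would otherwise rank above A, the subordination swaps them.

E, C, A, F, D, B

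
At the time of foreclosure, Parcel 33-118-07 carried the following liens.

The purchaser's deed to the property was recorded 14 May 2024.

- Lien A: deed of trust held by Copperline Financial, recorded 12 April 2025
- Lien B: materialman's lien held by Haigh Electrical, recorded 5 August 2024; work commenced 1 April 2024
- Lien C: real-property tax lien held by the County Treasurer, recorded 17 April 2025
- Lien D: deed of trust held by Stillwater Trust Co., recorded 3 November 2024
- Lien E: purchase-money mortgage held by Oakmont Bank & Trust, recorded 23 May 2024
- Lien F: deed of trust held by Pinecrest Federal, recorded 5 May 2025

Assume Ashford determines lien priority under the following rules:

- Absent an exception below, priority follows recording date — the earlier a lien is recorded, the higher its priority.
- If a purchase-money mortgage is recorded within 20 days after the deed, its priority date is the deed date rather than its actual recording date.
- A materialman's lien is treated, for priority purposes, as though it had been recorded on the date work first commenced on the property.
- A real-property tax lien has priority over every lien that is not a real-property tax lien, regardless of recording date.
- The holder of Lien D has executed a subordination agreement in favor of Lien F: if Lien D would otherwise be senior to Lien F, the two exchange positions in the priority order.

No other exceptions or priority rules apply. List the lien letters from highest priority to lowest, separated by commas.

C, B, E, F, A, D

Adjusting effective dates: B's effective date is 1 April 2024, when work began; E was recorded within the 20-day window, so its effective date is the deed date 14 May 2024.
C, as a real-property tax lien, has superpriority and ranks first.
Ordering the rest by effective date: B (1 April 2024), E (14 May 2024), D (3 November 2024), A (12 April 2025), F (5 May 2025).
D is senior to F before the subordination, so the two trade places.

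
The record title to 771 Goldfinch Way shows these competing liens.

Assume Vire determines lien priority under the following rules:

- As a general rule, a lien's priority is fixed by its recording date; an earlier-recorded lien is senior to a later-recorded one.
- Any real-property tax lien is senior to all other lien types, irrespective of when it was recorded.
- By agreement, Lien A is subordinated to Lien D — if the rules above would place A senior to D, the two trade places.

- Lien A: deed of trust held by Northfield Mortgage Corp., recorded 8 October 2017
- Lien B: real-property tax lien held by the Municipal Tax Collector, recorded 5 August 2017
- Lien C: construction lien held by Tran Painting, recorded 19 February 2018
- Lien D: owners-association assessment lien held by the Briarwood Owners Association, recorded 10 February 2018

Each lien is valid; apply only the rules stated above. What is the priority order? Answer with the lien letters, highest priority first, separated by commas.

B, D, A, C

As a real-property tax lien, B is senior to every other lien.
Ordering the rest by effective date: A (8 October 2017), D (10 February 2018), C (19 February 2018).
A would otherwise be senior to D, so under the subordination agreement A and D exchange positions.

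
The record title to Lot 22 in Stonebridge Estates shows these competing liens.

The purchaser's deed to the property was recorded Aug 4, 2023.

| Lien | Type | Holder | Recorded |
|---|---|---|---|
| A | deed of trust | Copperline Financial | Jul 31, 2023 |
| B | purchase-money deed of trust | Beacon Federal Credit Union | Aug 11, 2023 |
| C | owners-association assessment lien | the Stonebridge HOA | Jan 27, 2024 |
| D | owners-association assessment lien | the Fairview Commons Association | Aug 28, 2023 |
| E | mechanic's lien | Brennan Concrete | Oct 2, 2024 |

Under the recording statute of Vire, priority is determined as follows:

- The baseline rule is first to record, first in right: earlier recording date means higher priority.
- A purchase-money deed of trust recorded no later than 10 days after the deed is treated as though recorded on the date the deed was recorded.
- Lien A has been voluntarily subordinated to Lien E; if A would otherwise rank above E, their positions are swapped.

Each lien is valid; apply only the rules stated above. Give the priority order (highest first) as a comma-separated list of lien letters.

First, effective dates: B's effective date is the deed date, Aug 4, 2023.
By effective date, earliest first: A (Jul 31, 2023), B (Aug 4, 2023), D (Aug 28, 2023), C (Jan 27, 2024), E (Oct 2, 2024).
Because A would otherwise rank above E, the subordination swaps them.

E, B, D, C, A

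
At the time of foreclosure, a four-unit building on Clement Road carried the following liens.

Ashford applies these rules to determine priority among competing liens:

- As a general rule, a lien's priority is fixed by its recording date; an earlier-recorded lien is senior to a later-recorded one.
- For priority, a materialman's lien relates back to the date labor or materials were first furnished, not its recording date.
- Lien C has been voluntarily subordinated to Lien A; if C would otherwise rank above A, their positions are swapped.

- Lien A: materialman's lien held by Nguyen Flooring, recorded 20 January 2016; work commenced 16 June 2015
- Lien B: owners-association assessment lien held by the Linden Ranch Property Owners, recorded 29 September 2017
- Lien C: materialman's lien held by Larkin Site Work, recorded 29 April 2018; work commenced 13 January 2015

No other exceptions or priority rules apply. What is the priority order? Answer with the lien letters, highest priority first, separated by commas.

A, C, B

Effective dates: A's effective date is 16 June 2015, when work began; C's effective date is 13 January 2015, when work began.
By effective date, earliest first: C (13 January 2015), A (16 June 2015), B (29 September 2017).
C is senior to A before the subordination, so the two trade places.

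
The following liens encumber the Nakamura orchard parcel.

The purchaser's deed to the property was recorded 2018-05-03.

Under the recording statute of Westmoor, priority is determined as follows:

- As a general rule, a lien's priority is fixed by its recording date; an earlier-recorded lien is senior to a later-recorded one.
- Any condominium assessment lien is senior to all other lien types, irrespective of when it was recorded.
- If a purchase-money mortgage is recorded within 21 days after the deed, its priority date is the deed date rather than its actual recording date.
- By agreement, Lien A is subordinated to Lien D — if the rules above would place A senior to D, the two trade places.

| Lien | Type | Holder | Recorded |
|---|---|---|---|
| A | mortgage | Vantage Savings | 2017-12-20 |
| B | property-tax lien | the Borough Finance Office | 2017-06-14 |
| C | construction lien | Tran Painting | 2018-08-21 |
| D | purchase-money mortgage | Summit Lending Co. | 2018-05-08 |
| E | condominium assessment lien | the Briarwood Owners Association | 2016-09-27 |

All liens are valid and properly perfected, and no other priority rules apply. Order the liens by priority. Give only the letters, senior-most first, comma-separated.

E, B, D, A, C

Adjusting effective dates: D was recorded within the 21-day window, so its effective date is the deed date 2018-05-03.
As a condominium assessment lien, E is senior to every other lien.
Among the remaining liens, by effective date: B (2017-06-14), A (2017-12-20), D (2018-05-03), C (2018-08-21).
Because A would otherwise rank above D, the subordination swaps them.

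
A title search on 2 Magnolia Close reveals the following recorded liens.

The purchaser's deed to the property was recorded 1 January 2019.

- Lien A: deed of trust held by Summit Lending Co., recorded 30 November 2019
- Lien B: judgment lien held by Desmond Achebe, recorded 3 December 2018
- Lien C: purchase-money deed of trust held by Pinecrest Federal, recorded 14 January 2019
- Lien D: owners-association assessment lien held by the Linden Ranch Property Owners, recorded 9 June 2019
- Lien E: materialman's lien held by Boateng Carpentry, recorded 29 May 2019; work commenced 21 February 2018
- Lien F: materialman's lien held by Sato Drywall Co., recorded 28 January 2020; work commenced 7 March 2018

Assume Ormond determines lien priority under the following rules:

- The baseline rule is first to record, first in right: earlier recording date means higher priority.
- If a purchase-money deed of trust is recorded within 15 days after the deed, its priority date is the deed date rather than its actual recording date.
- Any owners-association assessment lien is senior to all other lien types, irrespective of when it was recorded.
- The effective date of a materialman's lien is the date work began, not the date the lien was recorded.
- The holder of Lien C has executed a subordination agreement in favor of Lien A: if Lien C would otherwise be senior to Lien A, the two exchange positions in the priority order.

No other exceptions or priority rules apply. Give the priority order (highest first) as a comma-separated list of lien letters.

Effective dates: C was recorded within the 15-day window, so its effective date is the deed date 1 January 2019; E relates back to 21 February 2018 (work commenced); F's effective date is 7 March 2018, when work began.
D, as an owners-association assessment lien, has superpriority and ranks first.
Remaining liens by effective date: E (21 February 2018), F (7 March 2018), B (3 December 2018), C (1 January 2019), A (30 November 2019).
Because C would otherwise rank above A, the subordination swaps them.

D, E, F, B, A, C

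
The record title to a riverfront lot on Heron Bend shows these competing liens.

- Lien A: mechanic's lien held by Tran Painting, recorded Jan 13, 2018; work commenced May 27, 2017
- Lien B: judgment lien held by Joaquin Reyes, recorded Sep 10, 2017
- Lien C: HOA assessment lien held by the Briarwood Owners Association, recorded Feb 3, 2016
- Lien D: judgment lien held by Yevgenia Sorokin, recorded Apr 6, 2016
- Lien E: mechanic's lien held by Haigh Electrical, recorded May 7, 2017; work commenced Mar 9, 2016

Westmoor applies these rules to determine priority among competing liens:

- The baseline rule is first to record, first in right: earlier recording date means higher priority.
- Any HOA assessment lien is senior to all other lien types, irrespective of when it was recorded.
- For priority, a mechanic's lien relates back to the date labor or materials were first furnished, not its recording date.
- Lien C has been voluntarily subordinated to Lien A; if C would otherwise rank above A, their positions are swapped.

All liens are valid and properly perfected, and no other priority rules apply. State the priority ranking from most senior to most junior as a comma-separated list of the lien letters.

A, E, D, C, B

Adjusting effective dates: A is treated as recorded May 27, 2017, the work-commencement date; E is treated as recorded Mar 9, 2016, the work-commencement date.
C, as an HOA assessment lien, has superpriority and ranks first.
Ordering the rest by effective date: E (Mar 9, 2016), D (Apr 6, 2016), A (May 27, 2017), B (Sep 10, 2017).
The subordination applies — C was senior to A — so C and A swap.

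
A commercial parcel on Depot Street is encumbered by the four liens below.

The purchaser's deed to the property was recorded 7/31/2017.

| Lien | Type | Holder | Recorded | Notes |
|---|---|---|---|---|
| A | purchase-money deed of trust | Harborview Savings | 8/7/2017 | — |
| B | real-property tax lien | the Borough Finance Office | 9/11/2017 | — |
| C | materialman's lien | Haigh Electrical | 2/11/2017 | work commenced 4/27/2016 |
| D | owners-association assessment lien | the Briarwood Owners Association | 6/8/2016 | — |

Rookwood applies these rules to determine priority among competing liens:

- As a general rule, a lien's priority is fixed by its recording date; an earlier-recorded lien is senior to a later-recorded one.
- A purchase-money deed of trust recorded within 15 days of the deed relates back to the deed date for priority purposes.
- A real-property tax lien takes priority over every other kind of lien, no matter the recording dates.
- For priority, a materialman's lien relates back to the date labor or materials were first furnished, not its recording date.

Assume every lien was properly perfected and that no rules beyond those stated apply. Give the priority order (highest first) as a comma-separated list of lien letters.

Effective dates: A relates back to the deed date 7/31/2017; C relates back to 4/27/2016 (work commenced).
B is a real-property tax lien, so it outranks all other liens regardless of date.
Ordering the rest by effective date: C (4/27/2016), D (6/8/2016), A (7/31/2017).

B, C, D, A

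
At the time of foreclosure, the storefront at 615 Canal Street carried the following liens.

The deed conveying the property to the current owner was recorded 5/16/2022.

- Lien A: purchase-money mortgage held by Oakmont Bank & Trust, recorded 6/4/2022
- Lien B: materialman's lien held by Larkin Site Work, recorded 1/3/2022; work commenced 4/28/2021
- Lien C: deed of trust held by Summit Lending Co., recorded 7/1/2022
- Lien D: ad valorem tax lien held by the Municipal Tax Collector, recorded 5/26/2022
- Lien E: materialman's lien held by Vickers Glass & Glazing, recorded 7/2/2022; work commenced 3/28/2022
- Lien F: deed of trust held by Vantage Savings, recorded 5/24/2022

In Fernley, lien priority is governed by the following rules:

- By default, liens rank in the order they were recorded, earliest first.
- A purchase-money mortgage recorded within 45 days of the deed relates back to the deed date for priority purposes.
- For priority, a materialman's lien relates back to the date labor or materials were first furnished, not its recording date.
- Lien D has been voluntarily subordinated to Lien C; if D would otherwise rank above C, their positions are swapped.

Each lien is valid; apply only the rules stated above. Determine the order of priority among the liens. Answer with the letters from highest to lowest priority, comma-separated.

Adjusting effective dates: A's effective date is the deed date, 5/16/2022; B relates back to 4/28/2021 (work commenced); E's effective date is 3/28/2022, when work began.
Ordering by effective date: B (4/28/2021), E (3/28/2022), A (5/16/2022), F (5/24/2022), D (5/26/2022), C (7/1/2022).
The subordination applies — D was senior to C — so D and C swap.

B, E, A, F, C, D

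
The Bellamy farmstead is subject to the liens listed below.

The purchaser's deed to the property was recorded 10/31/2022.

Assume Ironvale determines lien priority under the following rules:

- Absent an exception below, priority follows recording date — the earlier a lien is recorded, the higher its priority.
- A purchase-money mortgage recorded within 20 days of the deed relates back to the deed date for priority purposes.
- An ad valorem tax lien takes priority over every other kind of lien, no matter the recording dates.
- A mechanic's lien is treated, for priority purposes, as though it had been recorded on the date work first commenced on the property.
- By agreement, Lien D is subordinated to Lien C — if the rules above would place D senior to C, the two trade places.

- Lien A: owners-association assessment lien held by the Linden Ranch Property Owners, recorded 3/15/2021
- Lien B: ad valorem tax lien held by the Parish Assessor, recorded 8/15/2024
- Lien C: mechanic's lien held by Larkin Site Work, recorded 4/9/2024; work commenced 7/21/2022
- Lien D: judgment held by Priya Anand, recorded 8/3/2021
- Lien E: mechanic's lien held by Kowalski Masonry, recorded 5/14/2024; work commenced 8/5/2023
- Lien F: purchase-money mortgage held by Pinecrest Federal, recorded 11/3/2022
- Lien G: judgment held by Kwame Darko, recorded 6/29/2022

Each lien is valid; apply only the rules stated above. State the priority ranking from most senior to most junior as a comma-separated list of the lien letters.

Effective dates: C relates back to 7/21/2022 (work commenced); E is treated as recorded 8/5/2023, the work-commencement date; F was recorded within the 20-day window, so its effective date is the deed date 10/31/2022.
B is an ad valorem tax lien and takes priority over every other lien.
Ordering the rest by effective date: A (3/15/2021), D (8/3/2021), G (6/29/2022), C (7/21/2022), F (10/31/2022), E (8/5/2023).
D would otherwise be senior to C, so under the subordination agreement D and C exchange positions.

B, A, C, G, D, F, E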